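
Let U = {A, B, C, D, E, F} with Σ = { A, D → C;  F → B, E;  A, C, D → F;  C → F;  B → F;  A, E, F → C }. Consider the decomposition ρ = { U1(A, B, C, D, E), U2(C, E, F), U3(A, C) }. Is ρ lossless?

Chase test. Columns are A, B, C, D, E, F; row i has aⱼ where attribute j ∈ Ui, else bᵢⱼ.
Initial tableau (one row per fragment):
  row 1: a1 a2 a3 a4 a5 b16
  row 2: b21 b22 a3 b24 a5 a6
  row 3: a1 b32 a3 b34 b35 b36
Rows 1 and 2 agree on C; apply C→F and equate their F entries.
Rows 1 and 3 agree on C; apply C→F and equate their F entries.
Rows 1 and 2 agree on F; apply F→B, E and equate their B, E entries.
Rows 1 and 3 agree on F; apply F→B, E and equate their B, E entries.
Row 1 is now all distinguished symbols — the join is lossless.

Yes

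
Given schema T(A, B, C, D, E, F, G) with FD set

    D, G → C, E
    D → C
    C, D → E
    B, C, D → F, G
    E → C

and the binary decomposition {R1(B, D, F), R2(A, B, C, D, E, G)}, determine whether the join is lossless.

Yes

Common attributes: R1 ∩ R2 = {B, D}.
Closure of {B, D}: D → C applies, adding C; C, D → E applies, adding E; B, C, D → F, G applies, adding F, G. So (B, D)⁺ = {B, C, D, E, F, G}.
This closure contains every attribute of R1, so R1 ∩ R2 → R1. The join is lossless.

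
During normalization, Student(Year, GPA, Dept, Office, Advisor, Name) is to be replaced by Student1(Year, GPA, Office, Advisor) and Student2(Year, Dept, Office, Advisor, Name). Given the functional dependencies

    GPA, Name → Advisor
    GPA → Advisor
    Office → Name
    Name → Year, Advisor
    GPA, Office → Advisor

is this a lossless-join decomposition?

No

Common attributes: Student1 ∩ Student2 = {Year, Office, Advisor}.
Closure of {Year, Office, Advisor}: Office → Name applies, adding Name. So (Year, Office, Advisor)⁺ = {Year, Office, Advisor, Name}.
The closure contains neither all of Student1 = {Year, GPA, Office, Advisor} nor all of Student2 = {Year, Dept, Office, Advisor, Name}, so the common attributes are not a superkey of either fragment. The join is lossy.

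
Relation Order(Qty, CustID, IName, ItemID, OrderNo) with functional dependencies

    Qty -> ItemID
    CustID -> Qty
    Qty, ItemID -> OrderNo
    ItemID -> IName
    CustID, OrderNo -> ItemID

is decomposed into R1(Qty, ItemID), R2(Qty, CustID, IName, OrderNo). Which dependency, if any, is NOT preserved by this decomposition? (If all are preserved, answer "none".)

ItemID -> IName

Check ItemID → IName: no single fragment contains all of {IName, ItemID}, and the restricted closure of {ItemID} across the fragments never reaches {IName}.
Qty → ItemID is preserved.
CustID → Qty is preserved.
Qty, ItemID → OrderNo is preserved.
CustID, OrderNo → ItemID is preserved.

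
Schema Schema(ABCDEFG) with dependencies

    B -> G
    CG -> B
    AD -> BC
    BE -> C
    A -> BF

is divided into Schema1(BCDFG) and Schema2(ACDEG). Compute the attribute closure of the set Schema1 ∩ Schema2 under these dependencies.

Schema1 ∩ Schema2 = {CDG}.
CG → B applies, adding B
Closure: {BCDG}.

BCDG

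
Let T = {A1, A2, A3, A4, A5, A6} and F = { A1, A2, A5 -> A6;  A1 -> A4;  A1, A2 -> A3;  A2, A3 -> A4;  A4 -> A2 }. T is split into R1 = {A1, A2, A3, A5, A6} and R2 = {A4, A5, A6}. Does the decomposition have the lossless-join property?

No

Common attributes: R1 ∩ R2 = {A5, A6}.
No dependency enlarges {A5, A6}, so (A5, A6)⁺ = {A5, A6}.
The closure contains neither all of R1 = {A1, A2, A3, A5, A6} nor all of R2 = {A4, A5, A6}, so the common attributes are not a superkey of either fragment. The join is lossy.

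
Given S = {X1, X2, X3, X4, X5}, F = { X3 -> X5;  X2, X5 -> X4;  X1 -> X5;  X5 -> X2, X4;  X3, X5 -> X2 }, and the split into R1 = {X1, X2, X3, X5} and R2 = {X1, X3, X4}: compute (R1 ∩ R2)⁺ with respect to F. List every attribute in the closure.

R1 ∩ R2 = {X1, X3}.
X3 → X5 applies, adding X5
X5 → X2, X4 applies, adding X2, X4
Closure: {X1, X2, X3, X4, X5}.

X1, X2, X3, X4, X5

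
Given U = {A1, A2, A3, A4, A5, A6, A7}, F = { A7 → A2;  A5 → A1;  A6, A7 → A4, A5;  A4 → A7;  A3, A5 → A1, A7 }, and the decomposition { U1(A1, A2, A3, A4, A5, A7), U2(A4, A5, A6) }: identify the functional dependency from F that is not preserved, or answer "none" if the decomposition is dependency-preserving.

A6, A7 → A4, A5

Check A6, A7 → A4, A5: no single fragment contains all of {A4, A5, A6, A7}, and the restricted closure of {A6, A7} across the fragments never reaches {A4, A5}.
A7 → A2 is preserved.
A5 → A1 is preserved.
A4 → A7 is preserved.
A3, A5 → A1, A7 is preserved.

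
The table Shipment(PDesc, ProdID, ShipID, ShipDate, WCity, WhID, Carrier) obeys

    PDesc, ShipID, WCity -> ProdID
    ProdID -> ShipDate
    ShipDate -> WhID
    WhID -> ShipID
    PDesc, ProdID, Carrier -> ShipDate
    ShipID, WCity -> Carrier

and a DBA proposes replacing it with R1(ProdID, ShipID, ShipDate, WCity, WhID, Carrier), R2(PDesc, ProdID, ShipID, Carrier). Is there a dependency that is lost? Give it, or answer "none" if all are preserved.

PDesc, ShipID, WCity -> ProdID

Check PDesc, ShipID, WCity → ProdID: no single fragment contains all of {PDesc, ProdID, ShipID, WCity}, and the restricted closure of {PDesc, ShipID, WCity} across the fragments never reaches {ProdID}.
ProdID → ShipDate is preserved.
ShipDate → WhID is preserved.
WhID → ShipID is preserved.
PDesc, ProdID, Carrier → ShipDate is preserved.
ShipID, WCity → Carrier is preserved.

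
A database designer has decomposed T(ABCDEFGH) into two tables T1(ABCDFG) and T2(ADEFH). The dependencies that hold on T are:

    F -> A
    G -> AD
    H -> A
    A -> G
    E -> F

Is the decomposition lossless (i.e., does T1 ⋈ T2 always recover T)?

Common attributes: T1 ∩ T2 = {ADF}.
Closure of {ADF}: A → G applies, adding G. So (ADF)⁺ = {ADFG}.
The closure contains neither all of T1 = {ABCDFG} nor all of T2 = {ADEFH}, so the common attributes are not a superkey of either fragment. The join is lossy.

No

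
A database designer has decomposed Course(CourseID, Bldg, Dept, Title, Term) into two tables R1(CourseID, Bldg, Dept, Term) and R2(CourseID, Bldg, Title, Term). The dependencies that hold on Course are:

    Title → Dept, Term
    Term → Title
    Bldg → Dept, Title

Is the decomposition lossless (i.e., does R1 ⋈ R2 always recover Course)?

Yes

Common attributes: R1 ∩ R2 = {CourseID, Bldg, Term}.
Closure of {CourseID, Bldg, Term}: Term → Title applies, adding Title; Bldg → Dept, Title applies, adding Dept. So (CourseID, Bldg, Term)⁺ = {CourseID, Bldg, Dept, Title, Term}.
This closure contains every attribute of R1, so R1 ∩ R2 → R1. The join is lossless.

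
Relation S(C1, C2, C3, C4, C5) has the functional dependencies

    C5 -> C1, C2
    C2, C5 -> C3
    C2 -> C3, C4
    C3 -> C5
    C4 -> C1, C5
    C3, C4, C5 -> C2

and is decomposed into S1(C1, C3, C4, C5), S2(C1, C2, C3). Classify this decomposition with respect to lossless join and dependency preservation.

lossless and dependency-preserving

Lossless test: (C1, C3)⁺ = {C1, C2, C3, C4, C5}, which contains all of one fragment — lossless.
Dependency preservation: C5 → C1, C2; C2, C5 → C3; C2 → C3, C4; C3, C4, C5 → C2 are not contained in any single fragment, but the restricted closure of each left-hand side across the fragments still reaches the right-hand side; the remaining FDs each lie inside some fragment. All dependencies are preserved.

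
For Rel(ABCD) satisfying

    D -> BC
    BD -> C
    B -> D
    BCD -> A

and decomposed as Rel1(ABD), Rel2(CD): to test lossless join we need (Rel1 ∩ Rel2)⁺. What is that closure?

Rel1 ∩ Rel2 = {D}.
D → BC applies, adding BC
BCD → A applies, adding A
Closure: {ABCD}.

ABCD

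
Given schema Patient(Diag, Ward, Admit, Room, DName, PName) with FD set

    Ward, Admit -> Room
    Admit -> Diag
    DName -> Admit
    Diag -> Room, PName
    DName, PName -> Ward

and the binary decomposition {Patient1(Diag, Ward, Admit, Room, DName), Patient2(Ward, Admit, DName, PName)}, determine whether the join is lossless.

Common attributes: Patient1 ∩ Patient2 = {Ward, Admit, DName}.
Closure of {Ward, Admit, DName}: Ward, Admit → Room applies, adding Room; Admit → Diag applies, adding Diag; Diag → Room, PName applies, adding PName. So (Ward, Admit, DName)⁺ = {Diag, Ward, Admit, Room, DName, PName}.
This closure contains every attribute of Patient1, so Patient1 ∩ Patient2 → Patient1. The join is lossless.

Yes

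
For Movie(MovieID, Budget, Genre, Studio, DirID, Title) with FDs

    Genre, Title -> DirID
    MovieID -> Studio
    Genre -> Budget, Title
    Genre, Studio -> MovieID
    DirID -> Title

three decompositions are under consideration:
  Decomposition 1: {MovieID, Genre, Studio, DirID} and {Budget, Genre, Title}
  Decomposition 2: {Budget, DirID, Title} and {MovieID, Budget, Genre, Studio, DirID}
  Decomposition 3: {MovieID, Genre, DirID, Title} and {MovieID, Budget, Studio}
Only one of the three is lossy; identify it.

Decomposition 3

Decomposition 1: common = {Genre}, closure = {Budget, Genre, DirID, Title} → lossless.
Decomposition 2: common = {Budget, DirID}, closure = {Budget, DirID, Title} → lossless.
Decomposition 3: common = {MovieID}, closure = {MovieID, Studio} → lossy.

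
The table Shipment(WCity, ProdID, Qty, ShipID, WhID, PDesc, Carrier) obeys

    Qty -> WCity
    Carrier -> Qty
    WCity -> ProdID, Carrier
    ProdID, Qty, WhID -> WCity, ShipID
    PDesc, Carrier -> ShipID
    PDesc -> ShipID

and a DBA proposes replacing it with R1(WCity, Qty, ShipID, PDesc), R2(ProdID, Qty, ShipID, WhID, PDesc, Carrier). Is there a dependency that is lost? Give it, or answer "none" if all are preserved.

none

Qty → WCity lies within R1.
Carrier → Qty lies within R2.
WCity → ProdID, Carrier: restricted closure across fragments reaches ProdID, Carrier.
ProdID, Qty, WhID → WCity, ShipID: restricted closure across fragments reaches WCity, ShipID.
PDesc, Carrier → ShipID lies within R2.
PDesc → ShipID lies within R1.
Every dependency is enforceable on the fragments, so the decomposition is dependency-preserving.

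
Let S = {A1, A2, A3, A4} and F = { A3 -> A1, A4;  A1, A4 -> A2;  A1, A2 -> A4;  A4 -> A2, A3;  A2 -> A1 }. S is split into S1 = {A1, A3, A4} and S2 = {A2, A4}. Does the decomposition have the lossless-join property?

Common attributes: S1 ∩ S2 = {A4}.
Closure of {A4}: A4 → A2, A3 applies, adding A2, A3; A2 → A1 applies, adding A1. So (A4)⁺ = {A1, A2, A3, A4}.
This closure contains every attribute of S1, so S1 ∩ S2 → S1. The join is lossless.

Yes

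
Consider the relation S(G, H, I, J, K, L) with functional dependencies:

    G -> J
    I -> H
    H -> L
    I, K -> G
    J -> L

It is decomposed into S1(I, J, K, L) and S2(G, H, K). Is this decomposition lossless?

Common attributes: S1 ∩ S2 = {K}.
No dependency enlarges {K}, so (K)⁺ = {K}.
The closure contains neither all of S1 = {I, J, K, L} nor all of S2 = {G, H, K}, so the common attributes are not a superkey of either fragment. The join is lossy.

No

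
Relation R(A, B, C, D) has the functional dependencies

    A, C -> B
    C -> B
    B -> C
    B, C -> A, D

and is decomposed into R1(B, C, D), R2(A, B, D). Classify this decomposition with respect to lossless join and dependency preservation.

Lossless test: (B, D)⁺ = {A, B, C, D}, which contains all of one fragment — lossless.
Dependency preservation: A, C → B; B, C → A, D are not contained in any single fragment, but the restricted closure of each left-hand side across the fragments still reaches the right-hand side; the remaining FDs each lie inside some fragment. All dependencies are preserved.

lossless and dependency-preserving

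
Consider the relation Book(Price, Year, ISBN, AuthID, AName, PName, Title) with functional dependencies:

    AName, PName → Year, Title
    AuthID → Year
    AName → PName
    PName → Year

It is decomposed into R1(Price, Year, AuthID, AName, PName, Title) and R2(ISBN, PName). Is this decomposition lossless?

Common attributes: R1 ∩ R2 = {PName}.
Closure of {PName}: PName → Year applies, adding Year. So (PName)⁺ = {Year, PName}.
The closure contains neither all of R1 = {Price, Year, AuthID, AName, PName, Title} nor all of R2 = {ISBN, PName}, so the common attributes are not a superkey of either fragment. The join is lossy.

No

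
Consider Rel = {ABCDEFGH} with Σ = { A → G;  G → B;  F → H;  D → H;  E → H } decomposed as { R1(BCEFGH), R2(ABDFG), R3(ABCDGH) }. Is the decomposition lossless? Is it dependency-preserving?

Lossless test (chase): Rows 1 and 2 agree on F; apply F→H and equate their H entries. No row becomes fully distinguished — the join is lossy.
Dependency preservation: every FD's attributes lie within a single fragment, so each can be enforced locally — preserved.

lossy but dependency-preserving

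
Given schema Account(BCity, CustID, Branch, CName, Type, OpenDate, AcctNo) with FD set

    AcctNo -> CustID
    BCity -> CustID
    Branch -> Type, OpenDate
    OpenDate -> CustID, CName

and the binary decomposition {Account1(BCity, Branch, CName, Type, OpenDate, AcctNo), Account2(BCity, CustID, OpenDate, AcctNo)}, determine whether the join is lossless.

Common attributes: Account1 ∩ Account2 = {BCity, OpenDate, AcctNo}.
Closure of {BCity, OpenDate, AcctNo}: AcctNo → CustID applies, adding CustID; OpenDate → CustID, CName applies, adding CName. So (BCity, OpenDate, AcctNo)⁺ = {BCity, CustID, CName, OpenDate, AcctNo}.
This closure contains every attribute of Account2, so Account1 ∩ Account2 → Account2. The join is lossless.

Yes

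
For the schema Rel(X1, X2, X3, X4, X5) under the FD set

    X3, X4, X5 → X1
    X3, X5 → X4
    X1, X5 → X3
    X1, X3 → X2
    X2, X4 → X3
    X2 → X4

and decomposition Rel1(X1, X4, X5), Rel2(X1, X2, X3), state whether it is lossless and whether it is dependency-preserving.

Lossless test: (X1)⁺ = {X1}, which is a superkey of neither fragment — lossy.
Dependency preservation: the restricted closure of {X3, X4, X5} across the fragments never reaches {X1}, so X3, X4, X5 → X1 cannot be enforced without a join — not preserved.

lossy and not dependency-preserving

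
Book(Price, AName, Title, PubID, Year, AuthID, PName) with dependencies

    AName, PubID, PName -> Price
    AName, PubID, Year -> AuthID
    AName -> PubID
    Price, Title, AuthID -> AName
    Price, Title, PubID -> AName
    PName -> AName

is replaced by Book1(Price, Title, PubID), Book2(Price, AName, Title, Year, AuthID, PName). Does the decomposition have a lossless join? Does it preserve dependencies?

lossy and not dependency-preserving

Lossless test: (Price, Title)⁺ = {Price, Title}, which is a superkey of neither fragment — lossy.
Dependency preservation: the restricted closure of {AName} across the fragments never reaches {PubID}, so AName → PubID cannot be enforced without a join — not preserved.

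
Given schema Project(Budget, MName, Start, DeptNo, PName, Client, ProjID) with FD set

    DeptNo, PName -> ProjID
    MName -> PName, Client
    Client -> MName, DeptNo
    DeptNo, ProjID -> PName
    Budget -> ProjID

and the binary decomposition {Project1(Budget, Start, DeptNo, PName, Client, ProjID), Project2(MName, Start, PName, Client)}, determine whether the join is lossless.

Common attributes: Project1 ∩ Project2 = {Start, PName, Client}.
Closure of {Start, PName, Client}: Client → MName, DeptNo applies, adding MName, DeptNo; DeptNo, PName → ProjID applies, adding ProjID. So (Start, PName, Client)⁺ = {MName, Start, DeptNo, PName, Client, ProjID}.
This closure contains every attribute of Project2, so Project1 ∩ Project2 → Project2. The join is lossless.

Yes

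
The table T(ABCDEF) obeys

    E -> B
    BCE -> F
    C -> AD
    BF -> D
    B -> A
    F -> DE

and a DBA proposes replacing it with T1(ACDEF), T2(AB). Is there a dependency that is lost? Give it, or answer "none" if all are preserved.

Check E → B: no single fragment contains all of {BE}, and the restricted closure of {E} across the fragments never reaches {B}.
BCE → F is preserved.
C → AD is preserved.
BF → D is preserved.
B → A is preserved.
F → DE is preserved.

E -> B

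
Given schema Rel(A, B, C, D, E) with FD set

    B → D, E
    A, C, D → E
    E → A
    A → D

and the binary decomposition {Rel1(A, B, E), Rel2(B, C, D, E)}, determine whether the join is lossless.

Common attributes: Rel1 ∩ Rel2 = {B, E}.
Closure of {B, E}: B → D, E applies, adding D; E → A applies, adding A. So (B, E)⁺ = {A, B, D, E}.
This closure contains every attribute of Rel1, so Rel1 ∩ Rel2 → Rel1. The join is lossless.

Yes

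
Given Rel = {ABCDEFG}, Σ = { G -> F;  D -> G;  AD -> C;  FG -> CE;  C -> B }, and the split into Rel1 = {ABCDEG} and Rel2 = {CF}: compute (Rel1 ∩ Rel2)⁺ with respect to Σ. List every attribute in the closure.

Rel1 ∩ Rel2 = {C}.
C → B applies, adding B
Closure: {BC}.

BC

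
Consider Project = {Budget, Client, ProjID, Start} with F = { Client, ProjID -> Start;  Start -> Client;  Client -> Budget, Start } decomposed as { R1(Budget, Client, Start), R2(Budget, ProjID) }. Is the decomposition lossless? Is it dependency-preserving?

Lossless test: (Budget)⁺ = {Budget}, which is a superkey of neither fragment — lossy.
Dependency preservation: Client, ProjID → Start is not contained in any single fragment, but the restricted closure of its left-hand side across the fragments still reaches the right-hand side; the remaining FDs each lie inside some fragment. All dependencies are preserved.

lossy but dependency-preserving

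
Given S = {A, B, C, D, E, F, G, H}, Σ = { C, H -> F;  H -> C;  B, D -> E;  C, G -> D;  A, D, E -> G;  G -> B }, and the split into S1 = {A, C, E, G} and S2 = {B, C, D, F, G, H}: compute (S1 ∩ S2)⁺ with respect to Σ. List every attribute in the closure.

B, C, D, E, G

S1 ∩ S2 = {C, G}.
C, G → D applies, adding D
G → B applies, adding B
B, D → E applies, adding E
Closure: {B, C, D, E, G}.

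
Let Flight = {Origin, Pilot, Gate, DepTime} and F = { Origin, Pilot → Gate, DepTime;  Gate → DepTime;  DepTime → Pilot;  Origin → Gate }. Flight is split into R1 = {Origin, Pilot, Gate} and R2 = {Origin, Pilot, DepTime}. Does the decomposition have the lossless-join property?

Common attributes: R1 ∩ R2 = {Origin, Pilot}.
Closure of {Origin, Pilot}: Origin, Pilot → Gate, DepTime applies, adding Gate, DepTime. So (Origin, Pilot)⁺ = {Origin, Pilot, Gate, DepTime}.
This closure contains every attribute of R1, so R1 ∩ R2 → R1. The join is lossless.

Yes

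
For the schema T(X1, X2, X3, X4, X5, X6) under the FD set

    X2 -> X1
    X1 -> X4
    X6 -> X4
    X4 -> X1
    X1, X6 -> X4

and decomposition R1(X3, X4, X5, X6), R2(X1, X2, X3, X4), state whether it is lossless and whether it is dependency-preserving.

Lossless test: (X3, X4)⁺ = {X1, X3, X4}, which is a superkey of neither fragment — lossy.
Dependency preservation: X1, X6 → X4 is not contained in any single fragment, but the restricted closure of its left-hand side across the fragments still reaches the right-hand side; the remaining FDs each lie inside some fragment. All dependencies are preserved.

lossy but dependency-preserving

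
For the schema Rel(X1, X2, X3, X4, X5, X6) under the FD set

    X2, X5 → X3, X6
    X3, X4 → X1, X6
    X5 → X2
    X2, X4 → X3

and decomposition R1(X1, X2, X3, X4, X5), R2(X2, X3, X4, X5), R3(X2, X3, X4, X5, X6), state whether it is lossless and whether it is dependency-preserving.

lossless and dependency-preserving

Lossless test (chase): Rows 1 and 2 agree on X2, X5; apply X2, X5→X3, X6 and equate their X3, X6 entries. Rows 1 and 3 agree on X2, X5; apply X2, X5→X3, X6 and equate their X3, X6 entries. Rows 1 and 2 agree on X3, X4; apply X3, X4→X1, X6 and equate their X1, X6 entries. Rows 1 and 3 agree on X3, X4; apply X3, X4→X1, X6 and equate their X1, X6 entries. Row 1 is now all distinguished symbols — the join is lossless.
Dependency preservation: X3, X4 → X1, X6 is not contained in any single fragment, but the restricted closure of its left-hand side across the fragments still reaches the right-hand side; the remaining FDs each lie inside some fragment. All dependencies are preserved.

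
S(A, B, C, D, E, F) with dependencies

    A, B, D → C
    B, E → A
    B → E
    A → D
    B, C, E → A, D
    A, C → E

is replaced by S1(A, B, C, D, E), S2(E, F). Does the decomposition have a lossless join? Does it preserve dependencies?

lossy but dependency-preserving

Lossless test: (E)⁺ = {E}, which is a superkey of neither fragment — lossy.
Dependency preservation: every FD's attributes lie within a single fragment, so each can be enforced locally — preserved.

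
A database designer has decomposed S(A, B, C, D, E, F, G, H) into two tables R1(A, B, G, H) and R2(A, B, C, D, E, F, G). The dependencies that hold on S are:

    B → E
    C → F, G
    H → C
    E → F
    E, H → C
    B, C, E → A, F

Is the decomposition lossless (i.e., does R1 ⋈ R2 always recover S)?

Common attributes: R1 ∩ R2 = {A, B, G}.
Closure of {A, B, G}: B → E applies, adding E; E → F applies, adding F. So (A, B, G)⁺ = {A, B, E, F, G}.
The closure contains neither all of R1 = {A, B, G, H} nor all of R2 = {A, B, C, D, E, F, G}, so the common attributes are not a superkey of either fragment. The join is lossy.

No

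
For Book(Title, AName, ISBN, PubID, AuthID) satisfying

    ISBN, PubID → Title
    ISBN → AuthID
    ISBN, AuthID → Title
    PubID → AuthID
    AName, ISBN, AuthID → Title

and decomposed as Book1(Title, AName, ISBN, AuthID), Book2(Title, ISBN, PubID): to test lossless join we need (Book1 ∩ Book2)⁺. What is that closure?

Title, ISBN, AuthID

Book1 ∩ Book2 = {Title, ISBN}.
ISBN → AuthID applies, adding AuthID
Closure: {Title, ISBN, AuthID}.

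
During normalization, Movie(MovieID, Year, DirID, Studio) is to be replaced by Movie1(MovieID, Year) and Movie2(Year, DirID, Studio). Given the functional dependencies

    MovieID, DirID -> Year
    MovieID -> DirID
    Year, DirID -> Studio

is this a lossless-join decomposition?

Common attributes: Movie1 ∩ Movie2 = {Year}.
No dependency enlarges {Year}, so (Year)⁺ = {Year}.
The closure contains neither all of Movie1 = {MovieID, Year} nor all of Movie2 = {Year, DirID, Studio}, so the common attributes are not a superkey of either fragment. The join is lossy.

No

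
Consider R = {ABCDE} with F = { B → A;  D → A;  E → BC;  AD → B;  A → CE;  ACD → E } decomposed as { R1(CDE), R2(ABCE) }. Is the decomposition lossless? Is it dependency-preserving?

Lossless test: (CE)⁺ = {ABCE}, which contains all of one fragment — lossless.
Dependency preservation: D → A; AD → B; ACD → E are not contained in any single fragment, but the restricted closure of each left-hand side across the fragments still reaches the right-hand side; the remaining FDs each lie inside some fragment. All dependencies are preserved.

lossless and dependency-preserving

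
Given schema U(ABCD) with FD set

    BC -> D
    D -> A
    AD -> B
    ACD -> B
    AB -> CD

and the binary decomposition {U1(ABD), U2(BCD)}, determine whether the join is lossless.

Common attributes: U1 ∩ U2 = {BD}.
Closure of {BD}: D → A applies, adding A; AB → CD applies, adding C. So (BD)⁺ = {ABCD}.
This closure contains every attribute of U1, so U1 ∩ U2 → U1. The join is lossless.

Yes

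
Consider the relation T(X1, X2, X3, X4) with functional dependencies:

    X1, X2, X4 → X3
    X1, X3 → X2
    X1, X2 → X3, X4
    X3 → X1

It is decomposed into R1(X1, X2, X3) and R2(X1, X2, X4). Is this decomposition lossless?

Yes

Common attributes: R1 ∩ R2 = {X1, X2}.
Closure of {X1, X2}: X1, X2 → X3, X4 applies, adding X3, X4. So (X1, X2)⁺ = {X1, X2, X3, X4}.
This closure contains every attribute of R1, so R1 ∩ R2 → R1. The join is lossless.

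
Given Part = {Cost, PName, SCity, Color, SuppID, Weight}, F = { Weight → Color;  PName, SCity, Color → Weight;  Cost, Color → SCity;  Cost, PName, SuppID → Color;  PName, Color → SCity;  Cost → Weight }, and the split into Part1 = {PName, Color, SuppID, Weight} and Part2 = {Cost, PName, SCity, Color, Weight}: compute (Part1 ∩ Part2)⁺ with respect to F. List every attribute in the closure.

Part1 ∩ Part2 = {PName, Color, Weight}.
PName, Color → SCity applies, adding SCity
Closure: {PName, SCity, Color, Weight}.

PName, SCity, Color, Weight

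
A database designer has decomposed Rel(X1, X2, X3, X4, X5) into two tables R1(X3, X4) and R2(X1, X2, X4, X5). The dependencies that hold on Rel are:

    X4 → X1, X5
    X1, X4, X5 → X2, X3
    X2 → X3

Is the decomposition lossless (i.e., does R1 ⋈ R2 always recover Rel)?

Common attributes: R1 ∩ R2 = {X4}.
Closure of {X4}: X4 → X1, X5 applies, adding X1, X5; X1, X4, X5 → X2, X3 applies, adding X2, X3. So (X4)⁺ = {X1, X2, X3, X4, X5}.
This closure contains every attribute of R1, so R1 ∩ R2 → R1. The join is lossless.

Yes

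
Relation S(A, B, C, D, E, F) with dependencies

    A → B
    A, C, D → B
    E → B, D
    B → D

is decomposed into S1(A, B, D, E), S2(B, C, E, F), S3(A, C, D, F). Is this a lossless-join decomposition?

No

Chase test. Columns are A, B, C, D, E, F; row i has aⱼ where attribute j ∈ Si, else bᵢⱼ.
Initial tableau (one row per fragment):
  row 1: a1 a2 b13 a4 a5 b16
  row 2: b21 a2 a3 b24 a5 a6
  row 3: a1 b32 a3 a4 b35 a6
Rows 1 and 3 agree on A; apply A→B and equate their B entries.
Rows 1 and 2 agree on E; apply E→B, D and equate their B, D entries.
No row becomes fully distinguished — the join is lossy.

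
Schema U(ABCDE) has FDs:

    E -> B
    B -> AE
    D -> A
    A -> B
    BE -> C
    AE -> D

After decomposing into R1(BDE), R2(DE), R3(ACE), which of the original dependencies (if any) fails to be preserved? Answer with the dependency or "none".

E → B lies within R1.
B → AE: restricted closure across fragments reaches AE.
D → A: restricted closure across fragments reaches A.
A → B: restricted closure across fragments reaches B.
BE → C: restricted closure across fragments reaches C.
AE → D: restricted closure across fragments reaches D.
Every dependency is enforceable on the fragments, so the decomposition is dependency-preserving.

none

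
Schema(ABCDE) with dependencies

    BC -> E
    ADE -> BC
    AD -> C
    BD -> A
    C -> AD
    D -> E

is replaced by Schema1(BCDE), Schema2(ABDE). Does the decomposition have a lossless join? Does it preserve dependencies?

Lossless test: (BDE)⁺ = {ABCDE}, which contains all of one fragment — lossless.
Dependency preservation: ADE → BC; AD → C; C → AD are not contained in any single fragment, but the restricted closure of each left-hand side across the fragments still reaches the right-hand side; the remaining FDs each lie inside some fragment. All dependencies are preserved.

lossless and dependency-preserving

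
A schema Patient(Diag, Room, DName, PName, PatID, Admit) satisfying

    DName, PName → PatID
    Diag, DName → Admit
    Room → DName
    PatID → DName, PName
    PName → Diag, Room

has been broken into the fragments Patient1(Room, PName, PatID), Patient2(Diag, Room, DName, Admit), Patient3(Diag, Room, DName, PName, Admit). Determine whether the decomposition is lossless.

Chase test. Columns are Diag, Room, DName, PName, PatID, Admit; row i has aⱼ where attribute j ∈ Patienti, else bᵢⱼ.
Initial tableau (one row per fragment):
  row 1: b11 a2 b13 a4 a5 b16
  row 2: a1 a2 a3 b24 b25 a6
  row 3: a1 a2 a3 a4 b35 a6
Rows 1 and 2 agree on Room; apply Room→DName and equate their DName entries.
Rows 1 and 3 agree on PName; apply PName→Diag, Room and equate their Diag, Room entries.
Rows 1 and 3 agree on DName, PName; apply DName, PName→PatID and equate their PatID entries.
Rows 1 and 2 agree on Diag, DName; apply Diag, DName→Admit and equate their Admit entries.
Row 1 is now all distinguished symbols — the join is lossless.

Yes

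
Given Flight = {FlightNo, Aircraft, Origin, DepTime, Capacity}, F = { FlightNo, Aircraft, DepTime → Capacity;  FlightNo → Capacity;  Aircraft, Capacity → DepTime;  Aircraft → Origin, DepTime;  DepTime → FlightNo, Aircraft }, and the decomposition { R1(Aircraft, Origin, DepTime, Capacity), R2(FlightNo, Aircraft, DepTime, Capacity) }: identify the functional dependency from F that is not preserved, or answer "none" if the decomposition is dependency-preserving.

none

FlightNo, Aircraft, DepTime → Capacity lies within R2.
FlightNo → Capacity lies within R2.
Aircraft, Capacity → DepTime lies within R1.
Aircraft → Origin, DepTime lies within R1.
DepTime → FlightNo, Aircraft lies within R2.
Every dependency is enforceable on the fragments, so the decomposition is dependency-preserving.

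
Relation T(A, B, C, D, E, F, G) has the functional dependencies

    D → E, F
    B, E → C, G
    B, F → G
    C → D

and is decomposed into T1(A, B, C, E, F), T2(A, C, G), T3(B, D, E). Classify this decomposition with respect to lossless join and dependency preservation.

lossy and not dependency-preserving

Lossless test (chase): Rows 1 and 3 agree on B, E; apply B, E→C, G and equate their C, G entries. Rows 1 and 2 agree on C; apply C→D and equate their D entries. Rows 1 and 3 agree on C; apply C→D and equate their D entries. Rows 1 and 2 agree on D; apply D→E, F and equate their E, F entries. Rows 1 and 3 agree on D; apply D→E, F and equate their E, F entries. No row becomes fully distinguished — the join is lossy.
Dependency preservation: the restricted closure of {D} across the fragments never reaches {E, F}, so D → E, F cannot be enforced without a join — not preserved.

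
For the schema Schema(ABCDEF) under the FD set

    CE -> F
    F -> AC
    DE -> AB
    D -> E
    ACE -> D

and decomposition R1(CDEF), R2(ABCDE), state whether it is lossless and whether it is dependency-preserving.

lossless but not dependency-preserving

Lossless test: (CDE)⁺ = {ABCDEF}, which contains all of one fragment — lossless.
Dependency preservation: the restricted closure of {F} across the fragments never reaches {AC}, so F → AC cannot be enforced without a join — not preserved.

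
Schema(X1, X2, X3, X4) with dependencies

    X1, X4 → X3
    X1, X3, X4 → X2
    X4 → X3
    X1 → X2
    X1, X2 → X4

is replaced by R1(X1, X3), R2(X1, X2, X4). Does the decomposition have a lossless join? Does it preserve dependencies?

Lossless test: (X1)⁺ = {X1, X2, X3, X4}, which contains all of one fragment — lossless.
Dependency preservation: the restricted closure of {X4} across the fragments never reaches {X3}, so X4 → X3 cannot be enforced without a join — not preserved.

lossless but not dependency-preserving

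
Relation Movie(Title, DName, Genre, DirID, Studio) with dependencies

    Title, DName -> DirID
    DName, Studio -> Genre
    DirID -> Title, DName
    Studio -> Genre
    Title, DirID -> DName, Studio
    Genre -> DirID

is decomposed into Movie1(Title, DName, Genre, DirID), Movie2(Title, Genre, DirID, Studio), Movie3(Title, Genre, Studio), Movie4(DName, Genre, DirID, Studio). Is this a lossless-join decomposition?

Chase test. Columns are Title, DName, Genre, DirID, Studio; row i has aⱼ where attribute j ∈ Moviei, else bᵢⱼ.
Initial tableau (one row per fragment):
  row 1: a1 a2 a3 a4 b15
  row 2: a1 b22 a3 a4 a5
  row 3: a1 b32 a3 b34 a5
  row 4: b41 a2 a3 a4 a5
Rows 1 and 2 agree on DirID; apply DirID→Title, DName and equate their Title, DName entries.
Rows 1 and 4 agree on DirID; apply DirID→Title, DName and equate their Title, DName entries.
Rows 1 and 2 agree on Title, DirID; apply Title, DirID→DName, Studio and equate their DName, Studio entries.
Rows 1 and 3 agree on Genre; apply Genre→DirID and equate their DirID entries.
Rows 1 and 3 agree on DirID; apply DirID→Title, DName and equate their Title, DName entries.
Row 1 is now all distinguished symbols — the join is lossless.

Yes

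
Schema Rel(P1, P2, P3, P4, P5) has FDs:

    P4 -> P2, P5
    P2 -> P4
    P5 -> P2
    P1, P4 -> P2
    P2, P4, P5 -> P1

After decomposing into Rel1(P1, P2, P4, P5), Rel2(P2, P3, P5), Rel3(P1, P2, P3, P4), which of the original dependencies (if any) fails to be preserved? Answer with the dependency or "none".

P4 → P2, P5 lies within Rel1.
P2 → P4 lies within Rel1.
P5 → P2 lies within Rel1.
P1, P4 → P2 lies within Rel1.
P2, P4, P5 → P1 lies within Rel1.
Every dependency is enforceable on the fragments, so the decomposition is dependency-preserving.

none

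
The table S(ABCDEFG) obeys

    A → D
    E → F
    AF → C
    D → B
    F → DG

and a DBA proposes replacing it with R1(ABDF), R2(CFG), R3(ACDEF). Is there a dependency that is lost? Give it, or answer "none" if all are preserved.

A → D lies within R1.
E → F lies within R3.
AF → C lies within R3.
D → B lies within R1.
F → DG: restricted closure across fragments reaches DG.
Every dependency is enforceable on the fragments, so the decomposition is dependency-preserving.

none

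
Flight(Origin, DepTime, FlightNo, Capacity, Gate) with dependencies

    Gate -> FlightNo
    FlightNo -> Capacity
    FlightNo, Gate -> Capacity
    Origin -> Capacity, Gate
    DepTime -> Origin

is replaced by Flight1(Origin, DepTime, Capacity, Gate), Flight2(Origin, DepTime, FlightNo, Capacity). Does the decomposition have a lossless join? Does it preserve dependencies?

lossless but not dependency-preserving

Lossless test: (Origin, DepTime, Capacity)⁺ = {Origin, DepTime, FlightNo, Capacity, Gate}, which contains all of one fragment — lossless.
Dependency preservation: the restricted closure of {Gate} across the fragments never reaches {FlightNo}, so Gate → FlightNo cannot be enforced without a join — not preserved.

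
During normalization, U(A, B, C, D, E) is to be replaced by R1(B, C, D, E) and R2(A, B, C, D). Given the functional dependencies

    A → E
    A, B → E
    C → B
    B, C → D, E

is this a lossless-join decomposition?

Yes

Common attributes: R1 ∩ R2 = {B, C, D}.
Closure of {B, C, D}: B, C → D, E applies, adding E. So (B, C, D)⁺ = {B, C, D, E}.
This closure contains every attribute of R1, so R1 ∩ R2 → R1. The join is lossless.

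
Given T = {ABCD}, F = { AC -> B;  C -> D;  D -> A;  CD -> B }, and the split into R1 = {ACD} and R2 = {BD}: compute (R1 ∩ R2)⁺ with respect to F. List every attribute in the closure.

AD

R1 ∩ R2 = {D}.
D → A applies, adding A
Closure: {AD}.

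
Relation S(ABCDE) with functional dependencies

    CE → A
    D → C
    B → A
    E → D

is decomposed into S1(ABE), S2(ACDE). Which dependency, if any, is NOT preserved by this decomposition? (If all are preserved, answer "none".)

CE → A lies within S2.
D → C lies within S2.
B → A lies within S1.
E → D lies within S2.
Every dependency is enforceable on the fragments, so the decomposition is dependency-preserving.

none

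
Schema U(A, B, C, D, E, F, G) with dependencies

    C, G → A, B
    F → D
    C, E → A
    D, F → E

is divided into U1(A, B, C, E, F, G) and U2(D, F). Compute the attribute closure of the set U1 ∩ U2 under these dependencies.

U1 ∩ U2 = {F}.
F → D applies, adding D
D, F → E applies, adding E
Closure: {D, E, F}.

D, E, F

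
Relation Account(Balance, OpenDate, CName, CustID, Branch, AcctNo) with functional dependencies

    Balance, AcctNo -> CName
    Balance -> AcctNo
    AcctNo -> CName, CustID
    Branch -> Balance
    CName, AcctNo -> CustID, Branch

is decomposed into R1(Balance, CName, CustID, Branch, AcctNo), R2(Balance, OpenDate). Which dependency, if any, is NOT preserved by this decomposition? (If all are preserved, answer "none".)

none

Balance, AcctNo → CName lies within R1.
Balance → AcctNo lies within R1.
AcctNo → CName, CustID lies within R1.
Branch → Balance lies within R1.
CName, AcctNo → CustID, Branch lies within R1.
Every dependency is enforceable on the fragments, so the decomposition is dependency-preserving.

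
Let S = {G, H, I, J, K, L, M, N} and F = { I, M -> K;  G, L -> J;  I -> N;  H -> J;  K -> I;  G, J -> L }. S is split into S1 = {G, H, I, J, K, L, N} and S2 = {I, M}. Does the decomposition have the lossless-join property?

No

Common attributes: S1 ∩ S2 = {I}.
Closure of {I}: I → N applies, adding N. So (I)⁺ = {I, N}.
The closure contains neither all of S1 = {G, H, I, J, K, L, N} nor all of S2 = {I, M}, so the common attributes are not a superkey of either fragment. The join is lossy.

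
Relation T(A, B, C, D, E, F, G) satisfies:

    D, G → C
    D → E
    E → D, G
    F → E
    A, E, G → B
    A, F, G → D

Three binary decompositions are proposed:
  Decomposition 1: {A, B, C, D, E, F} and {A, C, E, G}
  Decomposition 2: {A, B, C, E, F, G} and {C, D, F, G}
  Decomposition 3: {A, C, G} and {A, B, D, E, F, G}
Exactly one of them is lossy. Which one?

Decomposition 1: common = {A, C, E}, closure = {A, B, C, D, E, G} → lossless.
Decomposition 2: common = {C, F, G}, closure = {C, D, E, F, G} → lossless.
Decomposition 3: common = {A, G}, closure = {A, G} → lossy.

Decomposition 3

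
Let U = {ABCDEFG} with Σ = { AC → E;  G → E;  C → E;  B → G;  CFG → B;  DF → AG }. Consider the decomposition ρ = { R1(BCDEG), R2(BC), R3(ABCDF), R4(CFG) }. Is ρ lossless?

Yes

Chase test. Columns are ABCDEFG; row i has aⱼ where attribute j ∈ Ri, else bᵢⱼ.
Initial tableau (one row per fragment):
  row 1: b11 a2 a3 a4 a5 b16 a7
  row 2: b21 a2 a3 b24 b25 b26 b27
  row 3: a1 a2 a3 a4 b35 a6 b37
  row 4: b41 b42 a3 b44 b45 a6 a7
Rows 1 and 4 agree on G; apply G→E and equate their E entries.
Rows 1 and 2 agree on C; apply C→E and equate their E entries.
Rows 1 and 3 agree on C; apply C→E and equate their E entries.
Rows 1 and 2 agree on B; apply B→G and equate their G entries.
Rows 1 and 3 agree on B; apply B→G and equate their G entries.
Rows 3 and 4 agree on CFG; apply CFG→B and equate their B entries.
Row 3 is now all distinguished symbols — the join is lossless.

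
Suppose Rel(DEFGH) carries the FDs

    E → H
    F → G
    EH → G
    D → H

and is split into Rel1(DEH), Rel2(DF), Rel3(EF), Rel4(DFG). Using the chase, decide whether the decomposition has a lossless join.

No

Chase test. Columns are DEFGH; row i has aⱼ where attribute j ∈ Reli, else bᵢⱼ.
Initial tableau (one row per fragment):
  row 1: a1 a2 b13 b14 a5
  row 2: a1 b22 a3 b24 b25
  row 3: b31 a2 a3 b34 b35
  row 4: a1 b42 a3 a4 b45
Rows 1 and 3 agree on E; apply E→H and equate their H entries.
Rows 2 and 3 agree on F; apply F→G and equate their G entries.
Rows 2 and 4 agree on F; apply F→G and equate their G entries.
Rows 1 and 3 agree on EH; apply EH→G and equate their G entries.
Rows 1 and 2 agree on D; apply D→H and equate their H entries.
Rows 1 and 4 agree on D; apply D→H and equate their H entries.
No row becomes fully distinguished — the join is lossy.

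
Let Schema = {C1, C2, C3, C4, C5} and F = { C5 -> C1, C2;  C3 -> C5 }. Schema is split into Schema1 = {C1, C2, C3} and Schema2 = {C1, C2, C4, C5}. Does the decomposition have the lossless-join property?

Common attributes: Schema1 ∩ Schema2 = {C1, C2}.
No dependency enlarges {C1, C2}, so (C1, C2)⁺ = {C1, C2}.
The closure contains neither all of Schema1 = {C1, C2, C3} nor all of Schema2 = {C1, C2, C4, C5}, so the common attributes are not a superkey of either fragment. The join is lossy.

No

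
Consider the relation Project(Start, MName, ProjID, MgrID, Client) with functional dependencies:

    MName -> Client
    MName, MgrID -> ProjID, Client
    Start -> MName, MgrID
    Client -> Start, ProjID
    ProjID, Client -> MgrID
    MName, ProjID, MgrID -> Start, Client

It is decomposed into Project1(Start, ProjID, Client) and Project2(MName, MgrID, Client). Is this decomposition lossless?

Common attributes: Project1 ∩ Project2 = {Client}.
Closure of {Client}: Client → Start, ProjID applies, adding Start, ProjID; ProjID, Client → MgrID applies, adding MgrID; Start → MName, MgrID applies, adding MName. So (Client)⁺ = {Start, MName, ProjID, MgrID, Client}.
This closure contains every attribute of Project1, so Project1 ∩ Project2 → Project1. The join is lossless.

Yes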